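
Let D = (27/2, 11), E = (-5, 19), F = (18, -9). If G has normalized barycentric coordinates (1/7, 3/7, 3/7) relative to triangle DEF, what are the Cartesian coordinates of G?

(15/2, 41/7)

G = (1/7)·D + (3/7)·E + (3/7)·F.
x-coordinate: (1/7)·(27/2) + (3/7)·(-5) + (3/7)·18 = 15/2.
y-coordinate: (1/7)·11 + (3/7)·19 + (3/7)·(-9) = 41/7.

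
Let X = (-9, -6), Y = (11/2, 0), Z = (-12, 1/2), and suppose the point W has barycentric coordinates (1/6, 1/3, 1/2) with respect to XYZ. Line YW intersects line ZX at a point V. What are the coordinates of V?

Line YW meets ZX where the Y-coordinate vanishes; zeroing W's Y-weight and renormalizing leaves Z, X-weights 1/2 : 1/6 → (3/4, 1/4).
So V = (3/4)·Z + (1/4)·X = (-45/4, -9/8).

(-45/4, -9/8)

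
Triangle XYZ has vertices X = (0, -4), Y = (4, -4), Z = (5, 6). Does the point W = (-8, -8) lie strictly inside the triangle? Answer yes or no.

Barycentric coordinates of W: (29/10, -3/2, -2/5).
The three coordinates are positive, negative, negative; a point is interior exactly when all three are positive.

no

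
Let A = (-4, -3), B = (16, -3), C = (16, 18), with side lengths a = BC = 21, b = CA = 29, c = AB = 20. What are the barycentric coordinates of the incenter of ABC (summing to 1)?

(3/10, 29/70, 2/7)

The incenter has barycentric coordinates proportional to the opposite side lengths: (21 : 29 : 20).
Normalizing by 21+29+20 = 70 gives (3/10, 29/70, 2/7).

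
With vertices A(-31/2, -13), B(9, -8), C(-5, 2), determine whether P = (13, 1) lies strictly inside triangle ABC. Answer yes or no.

no

Barycentric coordinates of P: (-166/315, 187/210, 401/630).
The three coordinates are negative, positive, positive; a point is interior exactly when all three are positive.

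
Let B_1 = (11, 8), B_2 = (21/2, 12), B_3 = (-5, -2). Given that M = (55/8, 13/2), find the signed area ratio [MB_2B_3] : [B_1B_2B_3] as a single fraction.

1/2

[B_1B_2B_3] = ½·(11·(12−(-2)) + (21/2)·(-2−8) + (-5)·(8−12)) = ½·(154 − 105 + 20) = 69/2.
[MB_2B_3] = ½·((55/8)·(12−(-2)) + (21/2)·(-2−(13/2)) + (-5)·(13/2−12)) = ½·(385/4 − 357/4 + 55/2) = 69/4, so the ratio is (69/4)/(69/2) = 1/2.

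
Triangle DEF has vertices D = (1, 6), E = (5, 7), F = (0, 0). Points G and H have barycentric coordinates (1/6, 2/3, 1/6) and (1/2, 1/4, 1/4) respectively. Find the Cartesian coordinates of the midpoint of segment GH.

(21/8, 125/24)

Barycentric coordinates of the midpoint are the average: (1/3, 11/24, 5/24).
Converting: (1/3)·D + (11/24)·E + (5/24)·F = (21/8, 125/24).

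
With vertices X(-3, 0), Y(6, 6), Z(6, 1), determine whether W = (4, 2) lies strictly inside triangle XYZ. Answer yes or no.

yes

Barycentric coordinates of W: (2/9, 11/45, 8/15).
The three coordinates are positive, positive, positive; a point is interior exactly when all three are positive.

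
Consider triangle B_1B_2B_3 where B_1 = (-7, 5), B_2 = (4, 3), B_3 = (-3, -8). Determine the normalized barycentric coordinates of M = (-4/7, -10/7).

(1/7, 3/7, 3/7)

Signed area of the reference triangle: [B_1B_2B_3] = ½·((-7)·(3−(-8)) + 4·(-8−5) + (-3)·(5−3)) = ½·(-77 − 52 − 6) = -135/2.
[MB_2B_3] = ½·((-4/7)·(3−(-8)) + 4·(-8−(-10/7)) + (-3)·(-10/7−3)) = ½·(-44/7 − 184/7 + 93/7) = -135/14, so the B_1-coordinate is (-135/14)/(-135/2) = 1/7.
[B_1MB_3] = ½·((-7)·(-10/7−(-8)) + (-4/7)·(-8−5) + (-3)·(5−(-10/7))) = ½·(-46 + 52/7 − 135/7) = -405/14, so the B_2-coordinate is 3/7.
[B_1B_2M] = ½·((-7)·(3−(-10/7)) + 4·(-10/7−5) + (-4/7)·(5−3)) = ½·(-31 − 180/7 − 8/7) = -405/14, so the B_3-coordinate is 3/7.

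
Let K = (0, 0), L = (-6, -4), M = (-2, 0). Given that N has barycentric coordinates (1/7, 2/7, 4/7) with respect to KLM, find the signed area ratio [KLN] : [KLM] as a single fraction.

4/7

The signed ratio [KLN]/[KLM] equals the barycentric coordinate of N at vertex M, which is 4/7.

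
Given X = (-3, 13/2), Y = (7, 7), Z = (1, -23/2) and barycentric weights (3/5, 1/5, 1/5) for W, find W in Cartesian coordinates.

(-1/5, 3)

W = (3/5)·X + (1/5)·Y + (1/5)·Z.
x-coordinate: (3/5)·(-3) + (1/5)·7 + (1/5)·1 = -1/5.
y-coordinate: (3/5)·(13/2) + (1/5)·7 + (1/5)·(-23/2) = 3.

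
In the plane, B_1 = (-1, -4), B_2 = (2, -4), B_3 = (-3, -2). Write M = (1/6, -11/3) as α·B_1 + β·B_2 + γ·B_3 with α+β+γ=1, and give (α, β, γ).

Signed area of the reference triangle: [B_1B_2B_3] = ½·((-1)·(-4−(-2)) + 2·(-2−(-4)) + (-3)·(-4−(-4))) = ½·(2 + 4 + 0) = 3.
[MB_2B_3] = ½·((1/6)·(-4−(-2)) + 2·(-2−(-11/3)) + (-3)·(-11/3−(-4))) = ½·(-1/3 + 10/3 − 1) = 1, so the B_1-coordinate is 1/3 = 1/3.
[B_1MB_3] = ½·((-1)·(-11/3−(-2)) + (1/6)·(-2−(-4)) + (-3)·(-4−(-11/3))) = ½·(5/3 + 1/3 + 1) = 3/2, so the B_2-coordinate is 1/2.
[B_1B_2M] = ½·((-1)·(-4−(-11/3)) + 2·(-11/3−(-4)) + (1/6)·(-4−(-4))) = ½·(1/3 + 2/3 + 0) = 1/2, so the B_3-coordinate is 1/6.

(1/3, 1/2, 1/6)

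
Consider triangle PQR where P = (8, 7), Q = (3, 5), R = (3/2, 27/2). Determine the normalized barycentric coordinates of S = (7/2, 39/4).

Signed area of the reference triangle: [PQR] = ½·(8·(5−(27/2)) + 3·(27/2−7) + (3/2)·(7−5)) = ½·(-68 + 39/2 + 3) = -91/4.
[SQR] = ½·((7/2)·(5−(27/2)) + 3·(27/2−(39/4)) + (3/2)·(39/4−5)) = ½·(-119/4 + 45/4 + 57/8) = -91/16, so the P-coordinate is (-91/16)/(-91/4) = 1/4.
[PSR] = ½·(8·(39/4−(27/2)) + (7/2)·(27/2−7) + (3/2)·(7−(39/4))) = ½·(-30 + 91/4 − 33/8) = -91/16, so the Q-coordinate is 1/4.
[PQS] = ½·(8·(5−(39/4)) + 3·(39/4−7) + (7/2)·(7−5)) = ½·(-38 + 33/4 + 7) = -91/8, so the R-coordinate is 1/2.

(1/4, 1/4, 1/2)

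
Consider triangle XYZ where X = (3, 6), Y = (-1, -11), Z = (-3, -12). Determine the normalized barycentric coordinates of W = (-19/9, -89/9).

(1/9, 1/9, 7/9)

Signed area of the reference triangle: [XYZ] = ½·(3·(-11−(-12)) + (-1)·(-12−6) + (-3)·(6−(-11))) = ½·(3 + 18 − 51) = -15.
[WYZ] = ½·((-19/9)·(-11−(-12)) + (-1)·(-12−(-89/9)) + (-3)·(-89/9−(-11))) = ½·(-19/9 + 19/9 − 10/3) = -5/3, so the X-coordinate is (-5/3)/(-15) = 1/9.
[XWZ] = ½·(3·(-89/9−(-12)) + (-19/9)·(-12−6) + (-3)·(6−(-89/9))) = ½·(19/3 + 38 − 143/3) = -5/3, so the Y-coordinate is 1/9.
[XYW] = ½·(3·(-11−(-89/9)) + (-1)·(-89/9−6) + (-19/9)·(6−(-11))) = ½·(-10/3 + 143/9 − 323/9) = -35/3, so the Z-coordinate is 7/9.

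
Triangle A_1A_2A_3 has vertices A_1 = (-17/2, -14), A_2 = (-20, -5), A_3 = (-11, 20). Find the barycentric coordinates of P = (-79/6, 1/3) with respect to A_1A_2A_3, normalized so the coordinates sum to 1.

(1/3, 1/3, 1/3)

Signed area of the reference triangle: [A_1A_2A_3] = ½·((-17/2)·(-5−20) + (-20)·(20−(-14)) + (-11)·(-14−(-5))) = ½·(425/2 − 680 + 99) = -737/4.
[PA_2A_3] = ½·((-79/6)·(-5−20) + (-20)·(20−(1/3)) + (-11)·(1/3−(-5))) = ½·(1975/6 − 1180/3 − 176/3) = -737/12, so the A_1-coordinate is (-737/12)/(-737/4) = 1/3.
[A_1PA_3] = ½·((-17/2)·(1/3−20) + (-79/6)·(20−(-14)) + (-11)·(-14−(1/3))) = ½·(1003/6 − 1343/3 + 473/3) = -737/12, so the A_2-coordinate is 1/3.
[A_1A_2P] = ½·((-17/2)·(-5−(1/3)) + (-20)·(1/3−(-14)) + (-79/6)·(-14−(-5))) = ½·(136/3 − 860/3 + 237/2) = -737/12, so the A_3-coordinate is 1/3.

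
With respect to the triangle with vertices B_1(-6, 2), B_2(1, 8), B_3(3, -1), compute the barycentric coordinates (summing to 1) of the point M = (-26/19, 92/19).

Signed area of the reference triangle: [B_1B_2B_3] = ½·((-6)·(8−(-1)) + 1·(-1−2) + 3·(2−8)) = ½·(-54 − 3 − 18) = -75/2.
[MB_2B_3] = ½·((-26/19)·(8−(-1)) + 1·(-1−(92/19)) + 3·(92/19−8)) = ½·(-234/19 − 111/19 − 180/19) = -525/38, so the B_1-coordinate is (-525/38)/(-75/2) = 7/19.
[B_1MB_3] = ½·((-6)·(92/19−(-1)) + (-26/19)·(-1−2) + 3·(2−(92/19))) = ½·(-666/19 + 78/19 − 162/19) = -375/19, so the B_2-coordinate is 10/19.
[B_1B_2M] = ½·((-6)·(8−(92/19)) + 1·(92/19−2) + (-26/19)·(2−8)) = ½·(-360/19 + 54/19 + 156/19) = -75/19, so the B_3-coordinate is 2/19.
Check: 7/19 + 10/19 + 2/19 = 1.

(7/19, 10/19, 2/19)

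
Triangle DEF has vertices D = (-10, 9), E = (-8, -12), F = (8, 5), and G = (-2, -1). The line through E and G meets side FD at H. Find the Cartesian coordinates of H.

Barycentric coordinates of G with respect to DEF: (1/5, 2/5, 2/5).
On side FD the E-coordinate is zero; dropping G's E-weight 2/5 and renormalizing the remaining 2/5 : 1/5 gives weights 2/3, 1/3 on F, D.
H = (2/3)·(8, 5) + (1/3)·(-10, 9) = (2, 19/3).

(2, 19/3)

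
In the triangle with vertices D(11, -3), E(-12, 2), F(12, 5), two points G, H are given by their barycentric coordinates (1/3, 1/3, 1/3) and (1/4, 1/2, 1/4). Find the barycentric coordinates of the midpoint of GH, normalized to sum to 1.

(7/24, 5/12, 7/24)

Since both coordinate triples sum to 1, the midpoint's barycentrics are the componentwise average.
(1/3+1/4)/2 = 7/24; similarly 5/12 and 7/24.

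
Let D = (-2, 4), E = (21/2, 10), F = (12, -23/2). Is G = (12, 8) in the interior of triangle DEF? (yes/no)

no

Barycentric coordinates of G: (-117/1111, 1092/1111, 136/1111).
The three coordinates are negative, positive, positive; a point is interior exactly when all three are positive.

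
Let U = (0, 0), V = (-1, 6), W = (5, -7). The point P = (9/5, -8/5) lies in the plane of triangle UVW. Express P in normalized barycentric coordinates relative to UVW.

Signed area of the reference triangle: [UVW] = ½·(0·(6−(-7)) + (-1)·(-7−0) + 5·(0−6)) = ½·(0 + 7 − 30) = -23/2.
[PVW] = ½·((9/5)·(6−(-7)) + (-1)·(-7−(-8/5)) + 5·(-8/5−6)) = ½·(117/5 + 27/5 − 38) = -23/5, so the U-coordinate is (-23/5)/(-23/2) = 2/5.
[UPW] = ½·(0·(-8/5−(-7)) + (9/5)·(-7−0) + 5·(0−(-8/5))) = ½·(0 − 63/5 + 8) = -23/10, so the V-coordinate is 1/5.
[UVP] = ½·(0·(6−(-8/5)) + (-1)·(-8/5−0) + (9/5)·(0−6)) = ½·(0 + 8/5 − 54/5) = -23/5, so the W-coordinate is 2/5.

(2/5, 1/5, 2/5)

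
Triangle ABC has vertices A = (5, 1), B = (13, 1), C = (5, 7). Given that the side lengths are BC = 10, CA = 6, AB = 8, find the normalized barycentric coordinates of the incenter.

The incenter has barycentric coordinates proportional to the opposite side lengths: (10 : 6 : 8).
Normalizing by 10+6+8 = 24 gives (5/12, 1/4, 1/3).

(5/12, 1/4, 1/3)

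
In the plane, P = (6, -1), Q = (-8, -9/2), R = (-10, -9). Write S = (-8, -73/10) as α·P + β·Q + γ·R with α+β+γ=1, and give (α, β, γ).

Signed area of the reference triangle: [PQR] = ½·(6·(-9/2−(-9)) + (-8)·(-9−(-1)) + (-10)·(-1−(-9/2))) = ½·(27 + 64 − 35) = 28.
[SQR] = ½·((-8)·(-9/2−(-9)) + (-8)·(-9−(-73/10)) + (-10)·(-73/10−(-9/2))) = ½·(-36 + 68/5 + 28) = 14/5, so the P-coordinate is (14/5)/28 = 1/10.
[PSR] = ½·(6·(-73/10−(-9)) + (-8)·(-9−(-1)) + (-10)·(-1−(-73/10))) = ½·(51/5 + 64 − 63) = 28/5, so the Q-coordinate is 1/5.
[PQS] = ½·(6·(-9/2−(-73/10)) + (-8)·(-73/10−(-1)) + (-8)·(-1−(-9/2))) = ½·(84/5 + 252/5 − 28) = 98/5, so the R-coordinate is 7/10.
Check: 1/10 + 1/5 + 7/10 = 1.

(1/10, 1/5, 7/10)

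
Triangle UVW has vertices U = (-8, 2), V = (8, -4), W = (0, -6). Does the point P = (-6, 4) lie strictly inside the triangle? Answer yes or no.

Barycentric coordinates of P: (23/20, 2/5, -11/20).
The three coordinates are positive, positive, negative; a point is interior exactly when all three are positive.

no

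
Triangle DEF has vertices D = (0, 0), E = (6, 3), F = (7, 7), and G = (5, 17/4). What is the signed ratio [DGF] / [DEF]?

1/4

[DEF] = ½·(0·(3−7) + 6·(7−0) + 7·(0−3)) = ½·(0 + 42 − 21) = 21/2.
[DGF] = ½·(0·(17/4−7) + 5·(7−0) + 7·(0−(17/4))) = ½·(0 + 35 − 119/4) = 21/8, so the ratio is (21/8)/(21/2) = 1/4.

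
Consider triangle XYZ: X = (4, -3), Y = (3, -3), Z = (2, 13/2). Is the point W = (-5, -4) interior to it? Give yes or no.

Barycentric coordinates of W: (-154/19, 175/19, -2/19).
The three coordinates are negative, positive, negative; a point is interior exactly when all three are positive.

no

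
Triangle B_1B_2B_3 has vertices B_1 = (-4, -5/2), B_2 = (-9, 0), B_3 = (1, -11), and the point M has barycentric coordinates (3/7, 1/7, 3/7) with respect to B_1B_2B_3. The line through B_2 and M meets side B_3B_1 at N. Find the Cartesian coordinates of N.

(-3/2, -27/4)

Line B_2M meets B_3B_1 where the B_2-coordinate vanishes; zeroing M's B_2-weight and renormalizing leaves B_3, B_1-weights 3/7 : 3/7 → (1/2, 1/2).
So N = (1/2)·B_3 + (1/2)·B_1 = (-3/2, -27/4).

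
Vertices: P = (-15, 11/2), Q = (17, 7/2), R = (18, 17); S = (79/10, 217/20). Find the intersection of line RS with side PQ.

(-11/5, 47/10)

Barycentric coordinates of S with respect to PQR: (3/10, 1/5, 1/2).
On side PQ the R-coordinate is zero; dropping S's R-weight 1/2 and renormalizing the remaining 3/10 : 1/5 gives weights 3/5, 2/5 on P, Q.
T = (3/5)·(-15, 11/2) + (2/5)·(17, 7/2) = (-11/5, 47/10).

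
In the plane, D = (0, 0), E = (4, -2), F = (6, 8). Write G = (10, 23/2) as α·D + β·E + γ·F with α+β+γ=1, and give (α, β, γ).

Signed area of the reference triangle: [DEF] = ½·(0·(-2−8) + 4·(8−0) + 6·(0−(-2))) = ½·(0 + 32 + 12) = 22.
[GEF] = ½·(10·(-2−8) + 4·(8−(23/2)) + 6·(23/2−(-2))) = ½·(-100 − 14 + 81) = -33/2, so the D-coordinate is (-33/2)/22 = -3/4.
[DGF] = ½·(0·(23/2−8) + 10·(8−0) + 6·(0−(23/2))) = ½·(0 + 80 − 69) = 11/2, so the E-coordinate is 1/4.
[DEG] = ½·(0·(-2−(23/2)) + 4·(23/2−0) + 10·(0−(-2))) = ½·(0 + 46 + 20) = 33, so the F-coordinate is 3/2.

(-3/4, 1/4, 3/2)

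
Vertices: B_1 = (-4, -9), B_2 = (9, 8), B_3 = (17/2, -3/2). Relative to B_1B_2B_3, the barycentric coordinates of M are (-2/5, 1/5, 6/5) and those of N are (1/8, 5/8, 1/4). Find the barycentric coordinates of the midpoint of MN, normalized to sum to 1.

(-11/80, 33/80, 29/40)

Since both coordinate triples sum to 1, the midpoint's barycentrics are the componentwise average.
(-2/5+1/8)/2 = -11/80; similarly 33/80 and 29/40.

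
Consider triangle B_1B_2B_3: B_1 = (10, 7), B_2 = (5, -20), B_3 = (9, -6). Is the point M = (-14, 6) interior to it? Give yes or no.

no

Barycentric coordinates of M: (185/19, 311/38, -643/38).
The three coordinates are positive, positive, negative; a point is interior exactly when all three are positive.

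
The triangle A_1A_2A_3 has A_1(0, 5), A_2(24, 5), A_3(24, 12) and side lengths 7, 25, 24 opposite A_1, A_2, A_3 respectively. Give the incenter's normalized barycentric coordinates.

The incenter has barycentric coordinates proportional to the opposite side lengths: (7 : 25 : 24).
Normalizing by 7+25+24 = 56 gives (1/8, 25/56, 3/7).

(1/8, 25/56, 3/7)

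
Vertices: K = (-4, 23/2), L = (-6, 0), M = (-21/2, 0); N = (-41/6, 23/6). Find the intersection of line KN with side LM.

(-33/4, 0)

Barycentric coordinates of N with respect to KLM: (1/3, 1/3, 1/3).
On side LM the K-coordinate is zero; dropping N's K-weight 1/3 and renormalizing the remaining 1/3 : 1/3 gives weights 1/2, 1/2 on L, M.
J = (1/2)·(-6, 0) + (1/2)·(-21/2, 0) = (-33/4, 0).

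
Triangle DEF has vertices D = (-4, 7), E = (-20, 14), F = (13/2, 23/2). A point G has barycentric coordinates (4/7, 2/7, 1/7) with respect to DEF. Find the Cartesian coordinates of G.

(-99/14, 135/14)

G = (4/7)·D + (2/7)·E + (1/7)·F.
x-coordinate: (4/7)·(-4) + (2/7)·(-20) + (1/7)·(13/2) = -99/14.
y-coordinate: (4/7)·7 + (2/7)·14 + (1/7)·(23/2) = 135/14.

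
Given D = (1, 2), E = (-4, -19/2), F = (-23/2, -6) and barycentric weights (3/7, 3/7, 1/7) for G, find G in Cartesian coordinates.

G = (3/7)·D + (3/7)·E + (1/7)·F.
x-coordinate: (3/7)·1 + (3/7)·(-4) + (1/7)·(-23/2) = -41/14.
y-coordinate: (3/7)·2 + (3/7)·(-19/2) + (1/7)·(-6) = -57/14.

(-41/14, -57/14)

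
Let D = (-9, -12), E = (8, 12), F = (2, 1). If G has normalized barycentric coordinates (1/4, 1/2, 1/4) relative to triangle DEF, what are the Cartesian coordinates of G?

G = (1/4)·D + (1/2)·E + (1/4)·F.
x-coordinate: (1/4)·(-9) + (1/2)·8 + (1/4)·2 = 9/4.
y-coordinate: (1/4)·(-12) + (1/2)·12 + (1/4)·1 = 13/4.

(9/4, 13/4)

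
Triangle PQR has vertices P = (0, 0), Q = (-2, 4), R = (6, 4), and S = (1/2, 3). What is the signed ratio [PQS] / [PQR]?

[PQR] = ½·(0·(4−4) + (-2)·(4−0) + 6·(0−4)) = ½·(0 − 8 − 24) = -16.
[PQS] = ½·(0·(4−3) + (-2)·(3−0) + (1/2)·(0−4)) = ½·(0 − 6 − 2) = -4, so the ratio is (-4)/(-16) = 1/4.

1/4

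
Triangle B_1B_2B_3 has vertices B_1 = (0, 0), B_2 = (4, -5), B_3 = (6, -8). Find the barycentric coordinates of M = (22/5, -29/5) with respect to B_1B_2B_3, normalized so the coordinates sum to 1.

Signed area of the reference triangle: [B_1B_2B_3] = ½·(0·(-5−(-8)) + 4·(-8−0) + 6·(0−(-5))) = ½·(0 − 32 + 30) = -1.
[MB_2B_3] = ½·((22/5)·(-5−(-8)) + 4·(-8−(-29/5)) + 6·(-29/5−(-5))) = ½·(66/5 − 44/5 − 24/5) = -1/5, so the B_1-coordinate is (-1/5)/(-1) = 1/5.
[B_1MB_3] = ½·(0·(-29/5−(-8)) + (22/5)·(-8−0) + 6·(0−(-29/5))) = ½·(0 − 176/5 + 174/5) = -1/5, so the B_2-coordinate is 1/5.
[B_1B_2M] = ½·(0·(-5−(-29/5)) + 4·(-29/5−0) + (22/5)·(0−(-5))) = ½·(0 − 116/5 + 22) = -3/5, so the B_3-coordinate is 3/5.

(1/5, 1/5, 3/5)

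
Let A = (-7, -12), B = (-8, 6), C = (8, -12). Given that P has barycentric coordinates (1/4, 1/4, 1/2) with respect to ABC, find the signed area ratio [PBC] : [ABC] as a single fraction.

The signed ratio [PBC]/[ABC] equals the barycentric coordinate of P at vertex A, which is 1/4.

1/4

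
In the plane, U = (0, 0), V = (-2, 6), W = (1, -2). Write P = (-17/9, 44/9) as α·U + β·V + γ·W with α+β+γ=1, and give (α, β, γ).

Signed area of the reference triangle: [UVW] = ½·(0·(6−(-2)) + (-2)·(-2−0) + 1·(0−6)) = ½·(0 + 4 − 6) = -1.
[PVW] = ½·((-17/9)·(6−(-2)) + (-2)·(-2−(44/9)) + 1·(44/9−6)) = ½·(-136/9 + 124/9 − 10/9) = -11/9, so the U-coordinate is (-11/9)/(-1) = 11/9.
[UPW] = ½·(0·(44/9−(-2)) + (-17/9)·(-2−0) + 1·(0−(44/9))) = ½·(0 + 34/9 − 44/9) = -5/9, so the V-coordinate is 5/9.
[UVP] = ½·(0·(6−(44/9)) + (-2)·(44/9−0) + (-17/9)·(0−6)) = ½·(0 − 88/9 + 34/3) = 7/9, so the W-coordinate is -7/9.
Check: 11/9 + 5/9 − 7/9 = 1.

(11/9, 5/9, -7/9)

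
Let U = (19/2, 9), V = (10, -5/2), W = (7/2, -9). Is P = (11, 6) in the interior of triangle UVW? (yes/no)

no

Barycentric coordinates of P: (5/8, 15/26, -21/104).
The three coordinates are positive, positive, negative; a point is interior exactly when all three are positive.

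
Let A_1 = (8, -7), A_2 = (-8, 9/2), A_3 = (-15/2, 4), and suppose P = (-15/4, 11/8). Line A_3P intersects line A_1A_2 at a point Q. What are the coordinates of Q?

Barycentric coordinates of P with respect to A_1A_2A_3: (1/4, 1/4, 1/2).
On side A_1A_2 the A_3-coordinate is zero; dropping P's A_3-weight 1/2 and renormalizing the remaining 1/4 : 1/4 gives weights 1/2, 1/2 on A_1, A_2.
Q = (1/2)·(8, -7) + (1/2)·(-8, 9/2) = (0, -5/4).

(0, -5/4)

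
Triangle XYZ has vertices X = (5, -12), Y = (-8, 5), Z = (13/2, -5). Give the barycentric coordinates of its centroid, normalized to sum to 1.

The centroid is the average of the vertices, so each weight is 1/3.

(1/3, 1/3, 1/3)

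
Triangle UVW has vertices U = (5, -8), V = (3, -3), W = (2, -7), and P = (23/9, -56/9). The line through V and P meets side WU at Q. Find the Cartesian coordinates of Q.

Barycentric coordinates of P with respect to UVW: (1/9, 2/9, 2/3).
On side WU the V-coordinate is zero; dropping P's V-weight 2/9 and renormalizing the remaining 2/3 : 1/9 gives weights 6/7, 1/7 on W, U.
Q = (6/7)·(2, -7) + (1/7)·(5, -8) = (17/7, -50/7).

(17/7, -50/7)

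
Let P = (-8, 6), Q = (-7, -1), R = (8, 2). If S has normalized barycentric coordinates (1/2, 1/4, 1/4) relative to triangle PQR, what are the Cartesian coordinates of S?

(-15/4, 13/4)

S = (1/2)·P + (1/4)·Q + (1/4)·R.
x-coordinate: (1/2)·(-8) + (1/4)·(-7) + (1/4)·8 = -15/4.
y-coordinate: (1/2)·6 + (1/4)·(-1) + (1/4)·2 = 13/4.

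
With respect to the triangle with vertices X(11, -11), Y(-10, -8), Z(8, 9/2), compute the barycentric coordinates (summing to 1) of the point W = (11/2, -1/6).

Signed area of the reference triangle: [XYZ] = ½·(11·(-8−(9/2)) + (-10)·(9/2−(-11)) + 8·(-11−(-8))) = ½·(-275/2 − 155 − 24) = -633/4.
[WYZ] = ½·((11/2)·(-8−(9/2)) + (-10)·(9/2−(-1/6)) + 8·(-1/6−(-8))) = ½·(-275/4 − 140/3 + 188/3) = -211/8, so the X-coordinate is (-211/8)/(-633/4) = 1/6.
[XWZ] = ½·(11·(-1/6−(9/2)) + (11/2)·(9/2−(-11)) + 8·(-11−(-1/6))) = ½·(-154/3 + 341/4 − 260/3) = -211/8, so the Y-coordinate is 1/6.
[XYW] = ½·(11·(-8−(-1/6)) + (-10)·(-1/6−(-11)) + (11/2)·(-11−(-8))) = ½·(-517/6 − 325/3 − 33/2) = -211/2, so the Z-coordinate is 2/3.
Check: 1/6 + 1/6 + 2/3 = 1.

(1/6, 1/6, 2/3)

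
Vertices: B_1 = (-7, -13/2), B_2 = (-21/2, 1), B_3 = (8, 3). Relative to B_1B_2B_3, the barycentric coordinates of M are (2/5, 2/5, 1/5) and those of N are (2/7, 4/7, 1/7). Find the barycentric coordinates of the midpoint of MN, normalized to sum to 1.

(12/35, 17/35, 6/35)

Since both coordinate triples sum to 1, the midpoint's barycentrics are the componentwise average.
(2/5+2/7)/2 = 12/35; similarly 17/35 and 6/35.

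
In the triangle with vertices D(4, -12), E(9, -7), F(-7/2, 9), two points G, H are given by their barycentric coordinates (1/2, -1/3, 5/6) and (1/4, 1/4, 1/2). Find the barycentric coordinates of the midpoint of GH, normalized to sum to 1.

Since both coordinate triples sum to 1, the midpoint's barycentrics are the componentwise average.
(1/2+1/4)/2 = 3/8; similarly -1/24 and 2/3.

(3/8, -1/24, 2/3)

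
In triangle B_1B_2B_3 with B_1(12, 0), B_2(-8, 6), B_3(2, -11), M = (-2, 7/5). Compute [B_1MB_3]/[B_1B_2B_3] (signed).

[B_1B_2B_3] = ½·(12·(6−(-11)) + (-8)·(-11−0) + 2·(0−6)) = ½·(204 + 88 − 12) = 140.
[B_1MB_3] = ½·(12·(7/5−(-11)) + (-2)·(-11−0) + 2·(0−(7/5))) = ½·(744/5 + 22 − 14/5) = 84, so the ratio is 84/140 = 3/5.

3/5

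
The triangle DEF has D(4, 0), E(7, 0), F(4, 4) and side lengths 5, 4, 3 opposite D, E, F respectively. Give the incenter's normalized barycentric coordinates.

(5/12, 1/3, 1/4)

The incenter has barycentric coordinates proportional to the opposite side lengths: (5 : 4 : 3).
Normalizing by 5+4+3 = 12 gives (5/12, 1/3, 1/4).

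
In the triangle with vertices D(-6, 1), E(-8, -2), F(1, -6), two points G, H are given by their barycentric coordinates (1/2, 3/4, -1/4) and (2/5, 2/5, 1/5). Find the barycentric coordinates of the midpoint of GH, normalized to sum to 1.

Since both coordinate triples sum to 1, the midpoint's barycentrics are the componentwise average.
(1/2+2/5)/2 = 9/20; similarly 23/40 and -1/40.

(9/20, 23/40, -1/40)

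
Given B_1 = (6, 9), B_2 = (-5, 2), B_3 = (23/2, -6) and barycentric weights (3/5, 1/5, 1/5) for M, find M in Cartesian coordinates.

(49/10, 23/5)

M = (3/5)·B_1 + (1/5)·B_2 + (1/5)·B_3.
x-coordinate: (3/5)·6 + (1/5)·(-5) + (1/5)·(23/2) = 49/10.
y-coordinate: (3/5)·9 + (1/5)·2 + (1/5)·(-6) = 23/5.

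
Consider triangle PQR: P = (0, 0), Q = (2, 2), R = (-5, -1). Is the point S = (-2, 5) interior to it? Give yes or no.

no

Barycentric coordinates of S: (-33/8, 27/8, 7/4).
The three coordinates are negative, positive, positive; a point is interior exactly when all three are positive.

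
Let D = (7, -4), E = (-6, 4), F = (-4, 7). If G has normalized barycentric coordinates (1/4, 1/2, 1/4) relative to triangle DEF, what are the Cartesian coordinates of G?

(-9/4, 11/4)

G = (1/4)·D + (1/2)·E + (1/4)·F.
x-coordinate: (1/4)·7 + (1/2)·(-6) + (1/4)·(-4) = -9/4.
y-coordinate: (1/4)·(-4) + (1/2)·4 + (1/4)·7 = 11/4.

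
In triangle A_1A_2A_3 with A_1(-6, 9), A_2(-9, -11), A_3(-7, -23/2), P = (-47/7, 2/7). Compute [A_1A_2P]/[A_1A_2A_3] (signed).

[A_1A_2A_3] = ½·((-6)·(-11−(-23/2)) + (-9)·(-23/2−9) + (-7)·(9−(-11))) = ½·(-3 + 369/2 − 140) = 83/4.
[A_1A_2P] = ½·((-6)·(-11−(2/7)) + (-9)·(2/7−9) + (-47/7)·(9−(-11))) = ½·(474/7 + 549/7 − 940/7) = 83/14, so the ratio is (83/14)/(83/4) = 2/7.

2/7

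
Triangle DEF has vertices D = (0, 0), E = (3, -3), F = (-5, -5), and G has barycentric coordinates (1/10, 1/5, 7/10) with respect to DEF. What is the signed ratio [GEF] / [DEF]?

1/10

The signed ratio [GEF]/[DEF] equals the barycentric coordinate of G at vertex D, which is 1/10.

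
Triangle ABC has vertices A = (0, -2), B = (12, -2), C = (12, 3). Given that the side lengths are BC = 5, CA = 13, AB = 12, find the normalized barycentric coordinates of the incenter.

The incenter has barycentric coordinates proportional to the opposite side lengths: (5 : 13 : 12).
Normalizing by 5+13+12 = 30 gives (1/6, 13/30, 2/5).

(1/6, 13/30, 2/5)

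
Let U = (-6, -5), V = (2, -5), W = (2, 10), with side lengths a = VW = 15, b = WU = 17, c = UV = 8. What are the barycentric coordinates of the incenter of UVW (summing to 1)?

The incenter has barycentric coordinates proportional to the opposite side lengths: (15 : 17 : 8).
Normalizing by 15+17+8 = 40 gives (3/8, 17/40, 1/5).

(3/8, 17/40, 1/5)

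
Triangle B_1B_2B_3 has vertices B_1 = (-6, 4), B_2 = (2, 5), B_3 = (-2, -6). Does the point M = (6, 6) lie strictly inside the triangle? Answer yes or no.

no

Barycentric coordinates of M: (-10/21, 32/21, -1/21).
The three coordinates are negative, positive, negative; a point is interior exactly when all three are positive.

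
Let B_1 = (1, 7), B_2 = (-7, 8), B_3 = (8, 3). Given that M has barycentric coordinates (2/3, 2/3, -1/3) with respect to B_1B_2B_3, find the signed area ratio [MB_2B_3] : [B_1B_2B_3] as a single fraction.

The signed ratio [MB_2B_3]/[B_1B_2B_3] equals the barycentric coordinate of M at vertex B_1, which is 2/3.

2/3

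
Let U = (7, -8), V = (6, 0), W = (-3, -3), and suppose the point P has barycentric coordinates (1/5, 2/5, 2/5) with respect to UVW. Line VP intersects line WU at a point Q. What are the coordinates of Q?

(1/3, -14/3)

Line VP meets WU where the V-coordinate vanishes; zeroing P's V-weight and renormalizing leaves W, U-weights 2/5 : 1/5 → (2/3, 1/3).
So Q = (2/3)·W + (1/3)·U = (1/3, -14/3).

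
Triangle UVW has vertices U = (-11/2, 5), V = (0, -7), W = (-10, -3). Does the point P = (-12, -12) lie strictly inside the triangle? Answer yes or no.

no

Barycentric coordinates of P: (-1, 1/4, 7/4).
The three coordinates are negative, positive, positive; a point is interior exactly when all three are positive.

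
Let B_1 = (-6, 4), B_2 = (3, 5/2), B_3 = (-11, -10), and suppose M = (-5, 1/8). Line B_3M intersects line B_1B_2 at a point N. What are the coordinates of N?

Barycentric coordinates of M with respect to B_1B_2B_3: (1/2, 1/4, 1/4).
On side B_1B_2 the B_3-coordinate is zero; dropping M's B_3-weight 1/4 and renormalizing the remaining 1/2 : 1/4 gives weights 2/3, 1/3 on B_1, B_2.
N = (2/3)·(-6, 4) + (1/3)·(3, 5/2) = (-3, 7/2).

(-3, 7/2)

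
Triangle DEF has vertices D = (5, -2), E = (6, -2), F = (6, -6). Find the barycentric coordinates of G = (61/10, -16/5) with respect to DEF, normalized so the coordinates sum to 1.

Signed area of the reference triangle: [DEF] = ½·(5·(-2−(-6)) + 6·(-6−(-2)) + 6·(-2−(-2))) = ½·(20 − 24 + 0) = -2.
[GEF] = ½·((61/10)·(-2−(-6)) + 6·(-6−(-16/5)) + 6·(-16/5−(-2))) = ½·(122/5 − 84/5 − 36/5) = 1/5, so the D-coordinate is (1/5)/(-2) = -1/10.
[DGF] = ½·(5·(-16/5−(-6)) + (61/10)·(-6−(-2)) + 6·(-2−(-16/5))) = ½·(14 − 122/5 + 36/5) = -8/5, so the E-coordinate is 4/5.
[DEG] = ½·(5·(-2−(-16/5)) + 6·(-16/5−(-2)) + (61/10)·(-2−(-2))) = ½·(6 − 36/5 + 0) = -3/5, so the F-coordinate is 3/10.

(-1/10, 4/5, 3/10)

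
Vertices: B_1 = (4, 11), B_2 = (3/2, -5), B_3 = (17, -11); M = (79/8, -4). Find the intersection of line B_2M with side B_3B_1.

Barycentric coordinates of M with respect to B_1B_2B_3: (1/4, 1/4, 1/2).
On side B_3B_1 the B_2-coordinate is zero; dropping M's B_2-weight 1/4 and renormalizing the remaining 1/2 : 1/4 gives weights 2/3, 1/3 on B_3, B_1.
N = (2/3)·(17, -11) + (1/3)·(4, 11) = (38/3, -11/3).

(38/3, -11/3)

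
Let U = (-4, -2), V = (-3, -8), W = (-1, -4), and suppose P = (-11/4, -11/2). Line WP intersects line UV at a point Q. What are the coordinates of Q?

Barycentric coordinates of P with respect to UVW: (1/4, 1/2, 1/4).
On side UV the W-coordinate is zero; dropping P's W-weight 1/4 and renormalizing the remaining 1/4 : 1/2 gives weights 1/3, 2/3 on U, V.
Q = (1/3)·(-4, -2) + (2/3)·(-3, -8) = (-10/3, -6).

(-10/3, -6)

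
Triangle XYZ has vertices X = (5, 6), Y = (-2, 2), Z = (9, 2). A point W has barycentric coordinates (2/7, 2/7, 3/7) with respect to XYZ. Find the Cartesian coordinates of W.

(33/7, 22/7)

W = (2/7)·X + (2/7)·Y + (3/7)·Z.
x-coordinate: (2/7)·5 + (2/7)·(-2) + (3/7)·9 = 33/7.
y-coordinate: (2/7)·6 + (2/7)·2 + (3/7)·2 = 22/7.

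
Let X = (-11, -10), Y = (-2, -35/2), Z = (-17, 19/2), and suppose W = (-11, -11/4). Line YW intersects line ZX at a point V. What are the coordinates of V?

Barycentric coordinates of W with respect to XYZ: (1/6, 1/3, 1/2).
On side ZX the Y-coordinate is zero; dropping W's Y-weight 1/3 and renormalizing the remaining 1/2 : 1/6 gives weights 3/4, 1/4 on Z, X.
V = (3/4)·(-17, 19/2) + (1/4)·(-11, -10) = (-31/2, 37/8).

(-31/2, 37/8)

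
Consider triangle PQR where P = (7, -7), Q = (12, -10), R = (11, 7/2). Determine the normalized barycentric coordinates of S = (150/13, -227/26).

(1/13, 11/13, 1/13)

Signed area of the reference triangle: [PQR] = ½·(7·(-10−(7/2)) + 12·(7/2−(-7)) + 11·(-7−(-10))) = ½·(-189/2 + 126 + 33) = 129/4.
[SQR] = ½·((150/13)·(-10−(7/2)) + 12·(7/2−(-227/26)) + 11·(-227/26−(-10))) = ½·(-2025/13 + 1908/13 + 363/26) = 129/52, so the P-coordinate is (129/52)/(129/4) = 1/13.
[PSR] = ½·(7·(-227/26−(7/2)) + (150/13)·(7/2−(-7)) + 11·(-7−(-227/26))) = ½·(-1113/13 + 1575/13 + 495/26) = 1419/52, so the Q-coordinate is 11/13.
[PQS] = ½·(7·(-10−(-227/26)) + 12·(-227/26−(-7)) + (150/13)·(-7−(-10))) = ½·(-231/26 − 270/13 + 450/13) = 129/52, so the R-coordinate is 1/13.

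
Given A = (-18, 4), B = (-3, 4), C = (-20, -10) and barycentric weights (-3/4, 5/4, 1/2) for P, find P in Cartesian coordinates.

P = (-3/4)·A + (5/4)·B + (1/2)·C.
x-coordinate: (-3/4)·(-18) + (5/4)·(-3) + (1/2)·(-20) = -1/4.
y-coordinate: (-3/4)·4 + (5/4)·4 + (1/2)·(-10) = -3.

(-1/4, -3)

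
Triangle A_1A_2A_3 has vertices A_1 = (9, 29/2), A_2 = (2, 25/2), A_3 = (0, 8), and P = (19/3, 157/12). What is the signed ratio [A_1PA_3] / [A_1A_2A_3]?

1/6

[A_1A_2A_3] = ½·(9·(25/2−8) + 2·(8−(29/2)) + 0·(29/2−(25/2))) = ½·(81/2 − 13 + 0) = 55/4.
[A_1PA_3] = ½·(9·(157/12−8) + (19/3)·(8−(29/2)) + 0·(29/2−(157/12))) = ½·(183/4 − 247/6 + 0) = 55/24, so the ratio is (55/24)/(55/4) = 1/6.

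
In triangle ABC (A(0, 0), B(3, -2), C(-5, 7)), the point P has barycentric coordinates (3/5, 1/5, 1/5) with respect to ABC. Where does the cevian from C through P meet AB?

Line CP meets AB where the C-coordinate vanishes; zeroing P's C-weight and renormalizing leaves A, B-weights 3/5 : 1/5 → (3/4, 1/4).
So Q = (3/4)·A + (1/4)·B = (3/4, -1/2).

(3/4, -1/2)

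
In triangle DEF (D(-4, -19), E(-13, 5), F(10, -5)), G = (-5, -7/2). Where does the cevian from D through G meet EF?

Barycentric coordinates of G with respect to DEF: (1/4, 1/2, 1/4).
On side EF the D-coordinate is zero; dropping G's D-weight 1/4 and renormalizing the remaining 1/2 : 1/4 gives weights 2/3, 1/3 on E, F.
H = (2/3)·(-13, 5) + (1/3)·(10, -5) = (-16/3, 5/3).

(-16/3, 5/3)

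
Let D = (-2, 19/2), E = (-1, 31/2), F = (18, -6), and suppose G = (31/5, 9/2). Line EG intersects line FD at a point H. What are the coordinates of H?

(8, 7/4)

Barycentric coordinates of G with respect to DEF: (2/5, 1/5, 2/5).
On side FD the E-coordinate is zero; dropping G's E-weight 1/5 and renormalizing the remaining 2/5 : 2/5 gives weights 1/2, 1/2 on F, D.
H = (1/2)·(18, -6) + (1/2)·(-2, 19/2) = (8, 7/4).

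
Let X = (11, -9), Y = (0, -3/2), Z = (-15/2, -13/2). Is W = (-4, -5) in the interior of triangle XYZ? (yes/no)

yes

Barycentric coordinates of W: (5/89, 146/445, 274/445).
The three coordinates are positive, positive, positive; a point is interior exactly when all three are positive.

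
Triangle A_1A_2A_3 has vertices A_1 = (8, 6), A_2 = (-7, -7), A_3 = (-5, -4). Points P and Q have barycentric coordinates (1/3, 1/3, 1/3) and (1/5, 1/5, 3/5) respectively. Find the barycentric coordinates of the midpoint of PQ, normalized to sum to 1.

(4/15, 4/15, 7/15)

Since both coordinate triples sum to 1, the midpoint's barycentrics are the componentwise average.
(1/3+1/5)/2 = 4/15; similarly 4/15 and 7/15.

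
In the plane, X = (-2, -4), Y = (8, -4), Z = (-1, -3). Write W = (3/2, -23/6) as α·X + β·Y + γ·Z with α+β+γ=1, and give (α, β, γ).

Signed area of the reference triangle: [XYZ] = ½·((-2)·(-4−(-3)) + 8·(-3−(-4)) + (-1)·(-4−(-4))) = ½·(2 + 8 + 0) = 5.
[WYZ] = ½·((3/2)·(-4−(-3)) + 8·(-3−(-23/6)) + (-1)·(-23/6−(-4))) = ½·(-3/2 + 20/3 − 1/6) = 5/2, so the X-coordinate is (5/2)/5 = 1/2.
[XWZ] = ½·((-2)·(-23/6−(-3)) + (3/2)·(-3−(-4)) + (-1)·(-4−(-23/6))) = ½·(5/3 + 3/2 + 1/6) = 5/3, so the Y-coordinate is 1/3.
[XYW] = ½·((-2)·(-4−(-23/6)) + 8·(-23/6−(-4)) + (3/2)·(-4−(-4))) = ½·(1/3 + 4/3 + 0) = 5/6, so the Z-coordinate is 1/6.

(1/2, 1/3, 1/6)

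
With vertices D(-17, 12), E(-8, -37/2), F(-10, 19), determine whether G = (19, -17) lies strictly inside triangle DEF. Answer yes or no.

Barycentric coordinates of G: (-2031/553, 130/79, 1674/553).
The three coordinates are negative, positive, positive; a point is interior exactly when all three are positive.

no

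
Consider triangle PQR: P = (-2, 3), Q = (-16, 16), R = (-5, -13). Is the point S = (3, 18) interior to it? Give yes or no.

Barycentric coordinates of S: (573/263, -35/263, -275/263).
The three coordinates are positive, negative, negative; a point is interior exactly when all three are positive.

no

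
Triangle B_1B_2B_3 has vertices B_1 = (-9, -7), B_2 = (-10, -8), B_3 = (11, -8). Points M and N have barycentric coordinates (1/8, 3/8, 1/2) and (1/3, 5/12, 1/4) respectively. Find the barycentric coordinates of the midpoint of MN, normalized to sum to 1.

Since both coordinate triples sum to 1, the midpoint's barycentrics are the componentwise average.
(1/8+1/3)/2 = 11/48; similarly 19/48 and 3/8.

(11/48, 19/48, 3/8)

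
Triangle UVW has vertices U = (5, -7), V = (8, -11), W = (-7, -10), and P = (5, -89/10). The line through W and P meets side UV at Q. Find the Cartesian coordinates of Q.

(19/3, -79/9)

Barycentric coordinates of P with respect to UVW: (1/2, 2/5, 1/10).
On side UV the W-coordinate is zero; dropping P's W-weight 1/10 and renormalizing the remaining 1/2 : 2/5 gives weights 5/9, 4/9 on U, V.
Q = (5/9)·(5, -7) + (4/9)·(8, -11) = (19/3, -79/9).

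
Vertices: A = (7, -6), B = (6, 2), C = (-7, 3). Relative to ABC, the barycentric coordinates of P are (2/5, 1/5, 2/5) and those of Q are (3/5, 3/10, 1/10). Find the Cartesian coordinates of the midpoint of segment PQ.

Barycentric coordinates of the midpoint are the average: (1/2, 1/4, 1/4).
Converting: (1/2)·A + (1/4)·B + (1/4)·C = (13/4, -7/4).

(13/4, -7/4)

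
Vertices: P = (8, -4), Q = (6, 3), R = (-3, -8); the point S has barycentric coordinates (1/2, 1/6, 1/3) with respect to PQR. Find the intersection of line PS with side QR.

(0, -13/3)

Line PS meets QR where the P-coordinate vanishes; zeroing S's P-weight and renormalizing leaves Q, R-weights 1/6 : 1/3 → (1/3, 2/3).
So T = (1/3)·Q + (2/3)·R = (0, -13/3).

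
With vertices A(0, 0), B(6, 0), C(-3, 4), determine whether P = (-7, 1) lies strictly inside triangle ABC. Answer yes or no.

Barycentric coordinates of P: (43/24, -25/24, 1/4).
The three coordinates are positive, negative, positive; a point is interior exactly when all three are positive.

no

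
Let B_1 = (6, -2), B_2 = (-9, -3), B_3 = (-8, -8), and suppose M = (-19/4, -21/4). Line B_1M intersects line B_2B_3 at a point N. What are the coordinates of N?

Barycentric coordinates of M with respect to B_1B_2B_3: (1/4, 1/4, 1/2).
On side B_2B_3 the B_1-coordinate is zero; dropping M's B_1-weight 1/4 and renormalizing the remaining 1/4 : 1/2 gives weights 1/3, 2/3 on B_2, B_3.
N = (1/3)·(-9, -3) + (2/3)·(-8, -8) = (-25/3, -19/3).

(-25/3, -19/3)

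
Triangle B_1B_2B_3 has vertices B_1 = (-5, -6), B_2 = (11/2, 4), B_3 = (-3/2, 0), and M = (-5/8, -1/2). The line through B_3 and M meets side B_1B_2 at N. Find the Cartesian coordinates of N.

Barycentric coordinates of M with respect to B_1B_2B_3: (1/4, 1/4, 1/2).
On side B_1B_2 the B_3-coordinate is zero; dropping M's B_3-weight 1/2 and renormalizing the remaining 1/4 : 1/4 gives weights 1/2, 1/2 on B_1, B_2.
N = (1/2)·(-5, -6) + (1/2)·(11/2, 4) = (1/4, -1).

(1/4, -1)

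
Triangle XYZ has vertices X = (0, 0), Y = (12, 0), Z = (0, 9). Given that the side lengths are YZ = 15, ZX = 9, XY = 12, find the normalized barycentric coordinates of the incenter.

(5/12, 1/4, 1/3)

The incenter has barycentric coordinates proportional to the opposite side lengths: (15 : 9 : 12).
Normalizing by 15+9+12 = 36 gives (5/12, 1/4, 1/3).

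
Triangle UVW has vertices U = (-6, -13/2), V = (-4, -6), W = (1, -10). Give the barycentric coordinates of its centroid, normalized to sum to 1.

The centroid is the average of the vertices, so each weight is 1/3.

(1/3, 1/3, 1/3)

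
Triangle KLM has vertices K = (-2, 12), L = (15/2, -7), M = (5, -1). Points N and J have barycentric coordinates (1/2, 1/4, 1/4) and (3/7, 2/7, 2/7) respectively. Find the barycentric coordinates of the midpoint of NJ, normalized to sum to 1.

Since both coordinate triples sum to 1, the midpoint's barycentrics are the componentwise average.
(1/2+3/7)/2 = 13/28; similarly 15/56 and 15/56.

(13/28, 15/56, 15/56)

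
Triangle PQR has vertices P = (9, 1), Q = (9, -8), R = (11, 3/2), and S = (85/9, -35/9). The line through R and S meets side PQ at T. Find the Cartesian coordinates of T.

Barycentric coordinates of S with respect to PQR: (2/9, 5/9, 2/9).
On side PQ the R-coordinate is zero; dropping S's R-weight 2/9 and renormalizing the remaining 2/9 : 5/9 gives weights 2/7, 5/7 on P, Q.
T = (2/7)·(9, 1) + (5/7)·(9, -8) = (9, -38/7).

(9, -38/7)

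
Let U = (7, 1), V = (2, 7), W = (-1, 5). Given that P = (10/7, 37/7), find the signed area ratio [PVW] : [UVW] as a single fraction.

1/7

[UVW] = ½·(7·(7−5) + 2·(5−1) + (-1)·(1−7)) = ½·(14 + 8 + 6) = 14.
[PVW] = ½·((10/7)·(7−5) + 2·(5−(37/7)) + (-1)·(37/7−7)) = ½·(20/7 − 4/7 + 12/7) = 2, so the ratio is 2/14 = 1/7.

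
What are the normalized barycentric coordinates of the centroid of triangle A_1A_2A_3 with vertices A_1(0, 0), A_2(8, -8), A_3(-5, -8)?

The centroid is the average of the vertices, so each weight is 1/3.

(1/3, 1/3, 1/3)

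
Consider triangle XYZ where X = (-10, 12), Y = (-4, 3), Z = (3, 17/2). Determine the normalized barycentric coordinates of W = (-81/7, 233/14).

Signed area of the reference triangle: [XYZ] = ½·((-10)·(3−(17/2)) + (-4)·(17/2−12) + 3·(12−3)) = ½·(55 + 14 + 27) = 48.
[WYZ] = ½·((-81/7)·(3−(17/2)) + (-4)·(17/2−(233/14)) + 3·(233/14−3)) = ½·(891/14 + 228/7 + 573/14) = 480/7, so the X-coordinate is (480/7)/48 = 10/7.
[XWZ] = ½·((-10)·(233/14−(17/2)) + (-81/7)·(17/2−12) + 3·(12−(233/14))) = ½·(-570/7 + 81/2 − 195/14) = -192/7, so the Y-coordinate is -4/7.
[XYW] = ½·((-10)·(3−(233/14)) + (-4)·(233/14−12) + (-81/7)·(12−3)) = ½·(955/7 − 130/7 − 729/7) = 48/7, so the Z-coordinate is 1/7.

(10/7, -4/7, 1/7)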